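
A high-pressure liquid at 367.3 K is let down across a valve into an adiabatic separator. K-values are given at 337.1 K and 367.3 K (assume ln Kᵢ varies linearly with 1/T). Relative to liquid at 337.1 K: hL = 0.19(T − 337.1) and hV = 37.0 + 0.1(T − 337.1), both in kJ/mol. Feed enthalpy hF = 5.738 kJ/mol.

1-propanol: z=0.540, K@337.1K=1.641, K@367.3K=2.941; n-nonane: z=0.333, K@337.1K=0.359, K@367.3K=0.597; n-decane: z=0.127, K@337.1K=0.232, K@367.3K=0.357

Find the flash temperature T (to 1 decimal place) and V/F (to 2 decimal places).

T = 338.7 K, V/F = 0.15

Adiabatic flash: solve Rachford–Rice at each trial T, then check hF = ψ·hV(T) + (1−ψ)·hL(T).
  T = 337.1 K: K = (1.641, 0.359, 0.232), RR gives ψ = 0.081, H_out = 2.989 kJ/mol
  T = 367.3 K: K = (2.941, 0.597, 0.357), RR gives ψ = 0.867, H_out = 35.454 kJ/mol
  T = 352.2 K: K = (2.225, 0.468, 0.290), RR gives ψ = 0.545, H_out = 22.303 kJ/mol
  T = 344.6 K: K = (1.915, 0.411, 0.260), RR gives ψ = 0.350, H_out = 14.154 kJ/mol
  T = 340.9 K: K = (1.776, 0.385, 0.246), RR gives ψ = 0.232, H_out = 9.228 kJ/mol
  T = 339.0 K: K = (1.708, 0.372, 0.239), RR gives ψ = 0.161, H_out = 6.296 kJ/mol
Linear interpolation between T = 337.1 (H_out = 2.989) and T = 339.0 (H_out = 6.296) on hF = 5.738 gives T ≈ 338.7 K, at which ψ = 0.15.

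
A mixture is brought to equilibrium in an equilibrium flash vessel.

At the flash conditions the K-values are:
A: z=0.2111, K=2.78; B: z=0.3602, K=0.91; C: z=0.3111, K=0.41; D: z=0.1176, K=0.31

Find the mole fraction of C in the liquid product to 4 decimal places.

Rachford–Rice: g(V/F) = Σ zᵢ(Kᵢ−1)/(1+V/F(Kᵢ−1)) = 0.
Feasibility: ΣzᵢKᵢ = 1.0786, Σzᵢ/Kᵢ = 1.6099 — both > 1, two phases present.
Newton–Raphson from V/F = 0.5:
  V/F = 0.5000: g = -0.21937, g' = -0.5388 → V/F = 0.0929
  V/F = 0.0929: g = 0.00887, g' = -0.6806 → V/F = 0.1059
  V/F = 0.1059: g = 0.00010, g' = -0.6648 → V/F = 0.1061
Converged at V/F = 0.1061.
Compositions from xᵢ = zᵢ/(1+V/F(Kᵢ−1)), yᵢ = Kᵢxᵢ:
  A: x = 0.1776, y = 0.4937
  B: x = 0.3637, y = 0.3309
  C: x = 0.3319, y = 0.1361
  D: x = 0.1269, y = 0.0393

x_C = 0.3319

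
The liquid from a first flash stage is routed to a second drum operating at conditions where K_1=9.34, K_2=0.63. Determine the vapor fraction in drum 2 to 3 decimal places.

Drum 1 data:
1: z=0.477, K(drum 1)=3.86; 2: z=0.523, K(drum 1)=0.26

Drum 1:
Material balance + equilibrium reduce to Σ zᵢ(Kᵢ−1)/(1+ψ₁(Kᵢ−1)) = 0.
g(0) = ΣzᵢKᵢ − 1 = 0.977 and g(1) = 1 − Σzᵢ/Kᵢ = -1.135, so a root lies in (0, 1).
Newton–Raphson from ψ₁ = 0.5:
  ψ₁ = 0.500: g = -0.0529, g' = -1.382 → ψ₁ = 0.462
Converged at ψ₁ = 0.462.
Drum-1 compositions:
  1: x = 0.206, y = 0.793
  2: x = 0.794, y = 0.207
Drum-2 feed = drum-1 liquid: z₂ = (0.2056, 0.7944).
Drum 2:
Rachford–Rice: g(ψ₂) = Σ zᵢ(Kᵢ−1)/(1+ψ₂(Kᵢ−1)) = 0.
Check two-phase: ΣzᵢKᵢ = 2.420 > 1 and Σzᵢ/Kᵢ = 1.283 > 1, so g(0) = 1.420 > 0 and g(1) = -0.283 < 0.
Binary case is linear: z₁(K₁−1)(1+ψ₂(K₂−1)) + z₂(K₂−1)(1+ψ₂(K₁−1)) = 0
⇒ ψ₂ = [z₁(K₁−1)+z₂(K₂−1)] / [−(K₁−1)(K₂−1)] = 1.4204/3.0858 = 0.460
  1: x = 0.042, y = 0.397
  2: x = 0.958, y = 0.603

V/F (drum 2) = 0.460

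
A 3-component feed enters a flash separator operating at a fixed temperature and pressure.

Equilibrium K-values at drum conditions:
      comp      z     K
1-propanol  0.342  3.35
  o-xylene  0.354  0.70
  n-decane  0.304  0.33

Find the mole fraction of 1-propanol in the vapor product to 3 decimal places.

Rachford–Rice: g(V/F) = Σ zᵢ(Kᵢ−1)/(1+V/F(Kᵢ−1)) = 0.
Feasibility: ΣzᵢKᵢ = 1.494, Σzᵢ/Kᵢ = 1.529 — both > 1, two phases present.
Newton iteration, V/F⁰ = 0.5:
  V/F = 0.500: g = -0.0617, g' = -0.752 → V/F = 0.418
  V/F = 0.418: g = 0.0012, g' = -0.786 → V/F = 0.419
Converged at V/F = 0.419.
Compositions from xᵢ = zᵢ/(1+V/F(Kᵢ−1)), yᵢ = Kᵢxᵢ:
  1-propanol: x = 0.172, y = 0.577
  o-xylene: x = 0.405, y = 0.283
  n-decane: x = 0.423, y = 0.140

y_1-propanol = 0.577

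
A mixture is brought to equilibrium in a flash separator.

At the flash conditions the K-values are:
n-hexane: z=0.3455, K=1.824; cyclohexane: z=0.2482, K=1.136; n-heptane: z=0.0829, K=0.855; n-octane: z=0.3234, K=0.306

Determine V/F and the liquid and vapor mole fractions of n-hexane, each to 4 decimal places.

Newton–Raphson from V/F = 0.37:
  V/F = 0.3700: g = -0.06437, g' = -0.4259 → V/F = 0.2188
  V/F = 0.2188: g = -0.00307, g' = -0.3911 → V/F = 0.2110
Converged at V/F = 0.2110.
Compositions from xᵢ = zᵢ/(1+V/F(Kᵢ−1)), yᵢ = Kᵢxᵢ:
  n-hexane: x = 0.2943, y = 0.5369
  cyclohexane: x = 0.2413, y = 0.2741
  n-heptane: x = 0.0855, y = 0.0731
  n-octane: x = 0.3789, y = 0.1159

V/F = 0.2110, x_n-hexane = 0.2943, y_n-hexane = 0.5369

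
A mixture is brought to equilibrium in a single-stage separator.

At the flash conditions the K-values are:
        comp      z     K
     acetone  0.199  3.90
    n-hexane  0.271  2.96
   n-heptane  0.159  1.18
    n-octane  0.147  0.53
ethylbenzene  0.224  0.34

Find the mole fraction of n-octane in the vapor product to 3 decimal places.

Material balance + equilibrium reduce to Σ zᵢ(Kᵢ−1)/(1+ψ(Kᵢ−1)) = 0.
Feasibility: ΣzᵢKᵢ = 1.920, Σzᵢ/Kᵢ = 1.214 — both > 1, two phases present.
Iterate (Newton) starting at ψ = 0.5:
  ψ = 0.500: g = 0.2191, g' = -0.822 → ψ = 0.767
  ψ = 0.767: g = 0.0091, g' = -0.810 → ψ = 0.778
Converged at ψ = 0.778.
Compositions from xᵢ = zᵢ/(1+ψ(Kᵢ−1)), yᵢ = Kᵢxᵢ:
  acetone: x = 0.061, y = 0.238
  n-hexane: x = 0.107, y = 0.318
  n-heptane: x = 0.139, y = 0.165
  n-octane: x = 0.232, y = 0.123
  ethylbenzene: x = 0.460, y = 0.157

y_n-octane = 0.123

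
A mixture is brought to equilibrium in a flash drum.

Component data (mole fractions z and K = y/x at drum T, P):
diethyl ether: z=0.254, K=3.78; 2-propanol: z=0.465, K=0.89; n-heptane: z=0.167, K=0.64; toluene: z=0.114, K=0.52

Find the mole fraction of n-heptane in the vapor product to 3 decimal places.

Iterate (Newton) starting at V/F = 0.5:
  V/F = 0.500: g = 0.0960, g' = -0.428 → V/F = 0.725
  V/F = 0.725: g = 0.0135, g' = -0.324 → V/F = 0.766
  V/F = 0.766: g = 0.0002, g' = -0.314 → V/F = 0.767
Converged at V/F = 0.767.
Compositions from xᵢ = zᵢ/(1+V/F(Kᵢ−1)), yᵢ = Kᵢxᵢ:
  diethyl ether: x = 0.081, y = 0.307
  2-propanol: x = 0.508, y = 0.452
  n-heptane: x = 0.231, y = 0.148
  toluene: x = 0.180, y = 0.094

y_n-heptane = 0.148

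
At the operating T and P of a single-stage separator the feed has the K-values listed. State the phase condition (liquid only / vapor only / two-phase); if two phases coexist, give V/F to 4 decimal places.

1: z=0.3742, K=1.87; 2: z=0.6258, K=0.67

two-phase, V/F = 0.4146

ΣzᵢKᵢ = 1.1190; Σzᵢ/Kᵢ = 1.1341.
Both exceed 1, so a two-phase solution exists.
Let ψ = V/F and solve Σ zᵢ(Kᵢ−1)/(1+ψ(Kᵢ−1)) = 0.
Newton iteration, ψ⁰ = 0.32:
  ψ = 0.3200: g = 0.02376, g' = -0.2585 → ψ = 0.4119
  ψ = 0.4119: g = 0.00066, g' = -0.2448 → ψ = 0.4146
Converged at ψ = 0.4146.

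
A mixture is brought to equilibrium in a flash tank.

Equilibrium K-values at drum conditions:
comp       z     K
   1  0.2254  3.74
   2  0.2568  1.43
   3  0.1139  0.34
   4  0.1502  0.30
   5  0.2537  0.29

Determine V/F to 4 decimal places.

V/F = 0.2802

Material balance + equilibrium reduce to Σ zᵢ(Kᵢ−1)/(1+V/F(Kᵢ−1)) = 0.
Feasibility: ΣzᵢKᵢ = 1.3676, Σzᵢ/Kᵢ = 1.9503 — both > 1, two phases present.
Newton–Raphson from V/F = 0.44:
  V/F = 0.4400: g = -0.14697, g' = -0.9042 → V/F = 0.2774
  V/F = 0.2774: g = 0.00270, g' = -0.9701 → V/F = 0.2802
Converged at V/F = 0.2802.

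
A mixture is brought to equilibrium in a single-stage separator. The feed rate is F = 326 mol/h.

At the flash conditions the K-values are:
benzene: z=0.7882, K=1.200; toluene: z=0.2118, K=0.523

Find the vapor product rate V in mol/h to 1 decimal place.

Material balance + equilibrium reduce to Σ zᵢ(Kᵢ−1)/(1+V/F(Kᵢ−1)) = 0.
Feasibility: ΣzᵢKᵢ = 1.0566, Σzᵢ/Kᵢ = 1.0618 — both > 1, two phases present.
Newton iteration, V/F⁰ = 0.54:
  V/F = 0.5400: g = 0.00619, g' = -0.1131 → V/F = 0.5948
  V/F = 0.5948: g = -0.00016, g' = -0.1191 → V/F = 0.5934
Converged at V/F = 0.5934.
Then V = V/F·F = 0.5934·326 = 193.5 mol/h and L = F − V = 132.5 mol/h.

V = 193.5 mol/h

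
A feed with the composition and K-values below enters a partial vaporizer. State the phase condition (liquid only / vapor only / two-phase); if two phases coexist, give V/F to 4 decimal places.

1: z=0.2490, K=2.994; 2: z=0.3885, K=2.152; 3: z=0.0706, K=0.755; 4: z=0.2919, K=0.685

ΣzᵢKᵢ = 1.8348; Σzᵢ/Kᵢ = 0.7833.
Since Σzᵢ/Kᵢ < 1 the mixture is above its dew point — single vapor phase.

vapor only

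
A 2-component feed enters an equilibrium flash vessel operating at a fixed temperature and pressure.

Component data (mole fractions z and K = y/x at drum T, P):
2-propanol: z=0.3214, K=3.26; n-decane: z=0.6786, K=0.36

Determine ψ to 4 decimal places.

Material balance + equilibrium reduce to Σ zᵢ(Kᵢ−1)/(1+ψ(Kᵢ−1)) = 0.
Feasibility: ΣzᵢKᵢ = 1.2921, Σzᵢ/Kᵢ = 1.9836 — both > 1, two phases present.
Binary case is linear: z₁(K₁−1)(1+ψ(K₂−1)) + z₂(K₂−1)(1+ψ(K₁−1)) = 0
⇒ ψ = [z₁(K₁−1)+z₂(K₂−1)] / [−(K₁−1)(K₂−1)] = 0.29206/1.44640 = 0.2019

ψ = 0.2019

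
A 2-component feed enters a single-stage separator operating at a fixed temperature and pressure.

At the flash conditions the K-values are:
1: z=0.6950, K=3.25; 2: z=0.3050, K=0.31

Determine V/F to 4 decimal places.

Rachford–Rice: g(V/F) = Σ zᵢ(Kᵢ−1)/(1+V/F(Kᵢ−1)) = 0.
Feasibility: ΣzᵢKᵢ = 2.3533, Σzᵢ/Kᵢ = 1.1977 — both > 1, two phases present.
Newton iteration, V/F⁰ = 0.5:
  V/F = 0.5000: g = 0.41458, g' = -1.1176 → V/F = 0.8709
  V/F = 0.8709: g = 0.00098, g' = -1.3136 → V/F = 0.8717
Converged at V/F = 0.8717.

V/F = 0.8717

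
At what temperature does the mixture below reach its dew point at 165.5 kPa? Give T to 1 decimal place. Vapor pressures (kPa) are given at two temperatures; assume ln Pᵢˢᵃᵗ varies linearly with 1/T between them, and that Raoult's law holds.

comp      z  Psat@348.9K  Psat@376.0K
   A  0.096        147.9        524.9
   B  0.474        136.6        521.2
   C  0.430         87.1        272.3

T = 357.4 K

Dew-point temperature: Σzᵢ·P/Pᵢˢᵃᵗ(T) = 1. Interpolate ln Pᵢˢᵃᵗ = aᵢ + bᵢ/T.
  T = 348.9 K: ΣzᵢP/Pᵢˢᵃᵗ = 1.4988
  T = 376.0 K: ΣzᵢP/Pᵢˢᵃᵗ = 0.4421
  T = 362.4 K: ΣzᵢP/Pᵢˢᵃᵗ = 0.7966
  T = 355.6 K: ΣzᵢP/Pᵢˢᵃᵗ = 1.0883
  T = 359.0 K: ΣzᵢP/Pᵢˢᵃᵗ = 0.9296
  T = 357.3 K: ΣzᵢP/Pᵢˢᵃᵗ = 1.0055
Interpolating between 357.3 K and 359.0 K gives T ≈ 357.4 K.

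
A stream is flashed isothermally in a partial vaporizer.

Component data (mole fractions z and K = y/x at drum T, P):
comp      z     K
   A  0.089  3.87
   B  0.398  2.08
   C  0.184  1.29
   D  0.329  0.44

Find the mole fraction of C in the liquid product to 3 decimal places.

Rachford–Rice: g(ψ) = Σ zᵢ(Kᵢ−1)/(1+ψ(Kᵢ−1)) = 0.
g(0) = ΣzᵢKᵢ − 1 = 0.554 and g(1) = 1 − Σzᵢ/Kᵢ = -0.105, so a root lies in (0, 1).
Iterate (Newton) starting at ψ = 0.5:
  ψ = 0.500: g = 0.1747, g' = -0.530 → ψ = 0.830
  ψ = 0.830: g = 0.0012, g' = -0.563 → ψ = 0.832
Converged at ψ = 0.832.
Compositions from xᵢ = zᵢ/(1+ψ(Kᵢ−1)), yᵢ = Kᵢxᵢ:
  A: x = 0.026, y = 0.102
  B: x = 0.210, y = 0.436
  C: x = 0.148, y = 0.191
  D: x = 0.616, y = 0.271

x_C = 0.148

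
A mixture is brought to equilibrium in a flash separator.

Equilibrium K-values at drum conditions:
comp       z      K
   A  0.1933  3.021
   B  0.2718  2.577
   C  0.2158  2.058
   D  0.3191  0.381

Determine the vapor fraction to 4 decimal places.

ψ = 0.8851

Let ψ = V/F and solve Σ zᵢ(Kᵢ−1)/(1+ψ(Kᵢ−1)) = 0.
Check two-phase: ΣzᵢKᵢ = 1.8501 > 1 and Σzᵢ/Kᵢ = 1.1118 > 1, so g(0) = 0.8501 > 0 and g(1) = -0.1118 < 0.
Newton iteration, ψ⁰ = 0.5:
  ψ = 0.5000: g = 0.29723, g' = -0.7664 → ψ = 0.8878
  ψ = 0.8878: g = -0.00239, g' = -0.8853 → ψ = 0.8851
Converged at ψ = 0.8851.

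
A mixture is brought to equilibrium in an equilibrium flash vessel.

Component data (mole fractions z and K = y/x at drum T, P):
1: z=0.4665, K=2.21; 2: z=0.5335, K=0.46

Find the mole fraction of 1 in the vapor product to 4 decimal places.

y_1 = 0.6819

Material balance + equilibrium reduce to Σ zᵢ(Kᵢ−1)/(1+V/F(Kᵢ−1)) = 0.
Feasibility: ΣzᵢKᵢ = 1.2764, Σzᵢ/Kᵢ = 1.3709 — both > 1, two phases present.
Newton iteration, V/F⁰ = 0.5:
  V/F = 0.5000: g = -0.04295, g' = -0.5571 → V/F = 0.4229
  V/F = 0.4229: g = 0.00005, g' = -0.5601 → V/F = 0.4230
Converged at V/F = 0.4230.
Compositions from xᵢ = zᵢ/(1+V/F(Kᵢ−1)), yᵢ = Kᵢxᵢ:
  1: x = 0.3086, y = 0.6819
  2: x = 0.6914, y = 0.3181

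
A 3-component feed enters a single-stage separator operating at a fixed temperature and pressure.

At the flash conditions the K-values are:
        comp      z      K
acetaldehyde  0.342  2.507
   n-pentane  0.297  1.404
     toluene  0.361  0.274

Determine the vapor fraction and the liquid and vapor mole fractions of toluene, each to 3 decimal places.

Iterate (Newton) starting at ψ = 0.5:
  ψ = 0.500: g = -0.0177, g' = -0.755 → ψ = 0.477
  ψ = 0.477: g = -0.0002, g' = -0.742 → ψ = 0.476
Converged at ψ = 0.476.
Compositions from xᵢ = zᵢ/(1+ψ(Kᵢ−1)), yᵢ = Kᵢxᵢ:
  acetaldehyde: x = 0.199, y = 0.499
  n-pentane: x = 0.249, y = 0.350
  toluene: x = 0.552, y = 0.151

ψ = 0.476, x_toluene = 0.552, y_toluene = 0.151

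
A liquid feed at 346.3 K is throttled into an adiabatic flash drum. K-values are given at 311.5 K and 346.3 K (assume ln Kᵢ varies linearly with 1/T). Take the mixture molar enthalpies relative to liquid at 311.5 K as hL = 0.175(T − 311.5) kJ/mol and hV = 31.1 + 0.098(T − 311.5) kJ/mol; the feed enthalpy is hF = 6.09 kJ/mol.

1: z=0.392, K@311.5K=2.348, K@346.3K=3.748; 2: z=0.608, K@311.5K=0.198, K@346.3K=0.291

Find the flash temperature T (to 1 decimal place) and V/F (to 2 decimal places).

T = 321.1 K, V/F = 0.15

Adiabatic flash: solve Rachford–Rice at each trial T, then check hF = ψ·hV(T) + (1−ψ)·hL(T).
  T = 311.5 K: K = (2.348, 0.198), RR gives ψ = 0.038, H_out = 1.174 kJ/mol
  T = 346.3 K: K = (3.748, 0.291), RR gives ψ = 0.332, H_out = 15.515 kJ/mol
  T = 328.9 K: K = (3.003, 0.242), RR gives ψ = 0.214, H_out = 9.414 kJ/mol
  T = 320.2 K: K = (2.664, 0.220), RR gives ψ = 0.137, H_out = 5.695 kJ/mol
  T = 324.5 K: K = (2.829, 0.231), RR gives ψ = 0.177, H_out = 7.611 kJ/mol
  T = 322.4 K: K = (2.748, 0.225), RR gives ψ = 0.158, H_out = 6.696 kJ/mol
Linear interpolation between T = 320.2 (H_out = 5.695) and T = 322.4 (H_out = 6.696) on hF = 6.09 gives T ≈ 321.1 K, at which ψ = 0.15.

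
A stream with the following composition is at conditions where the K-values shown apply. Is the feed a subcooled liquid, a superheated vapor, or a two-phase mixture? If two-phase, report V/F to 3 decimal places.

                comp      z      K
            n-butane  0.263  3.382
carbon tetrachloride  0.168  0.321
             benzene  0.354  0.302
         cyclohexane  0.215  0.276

ΣzᵢKᵢ = 1.110; Σzᵢ/Kᵢ = 2.552.
Both exceed 1, so a two-phase solution exists.
Material balance + equilibrium reduce to Σ zᵢ(Kᵢ−1)/(1+ψ(Kᵢ−1)) = 0.
Iterate (Newton) starting at ψ = 0.35:
  ψ = 0.350: g = -0.3435, g' = -1.081 → ψ = 0.032
  ψ = 0.032: g = 0.0528, g' = -1.666 → ψ = 0.064
  ψ = 0.064: g = 0.0024, g' = -1.521 → ψ = 0.066
Converged at ψ = 0.066.

two-phase, V/F = 0.066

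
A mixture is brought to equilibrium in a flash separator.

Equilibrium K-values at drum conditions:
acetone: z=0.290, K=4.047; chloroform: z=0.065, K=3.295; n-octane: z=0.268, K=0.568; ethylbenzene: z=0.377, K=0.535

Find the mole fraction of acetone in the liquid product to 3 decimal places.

Material balance + equilibrium reduce to Σ zᵢ(Kᵢ−1)/(1+V/F(Kᵢ−1)) = 0.
Check two-phase: ΣzᵢKᵢ = 1.742 > 1 and Σzᵢ/Kᵢ = 1.268 > 1, so g(0) = 0.742 > 0 and g(1) = -0.268 < 0.
Newton–Raphson from V/F = 0.7:
  V/F = 0.700: g = -0.0866, g' = -0.607 → V/F = 0.557
  V/F = 0.557: g = 0.0039, g' = -0.671 → V/F = 0.563
Converged at V/F = 0.563.
Compositions from xᵢ = zᵢ/(1+V/F(Kᵢ−1)), yᵢ = Kᵢxᵢ:
  acetone: x = 0.107, y = 0.432
  chloroform: x = 0.028, y = 0.093
  n-octane: x = 0.354, y = 0.201
  ethylbenzene: x = 0.511, y = 0.273

x_acetone = 0.107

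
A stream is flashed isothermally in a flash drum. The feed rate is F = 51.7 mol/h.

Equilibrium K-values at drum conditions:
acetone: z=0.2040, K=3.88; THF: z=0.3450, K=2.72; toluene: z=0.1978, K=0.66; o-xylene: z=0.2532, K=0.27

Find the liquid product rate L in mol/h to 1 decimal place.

L = 15.6 mol/h

Let β = V/F and solve Σ zᵢ(Kᵢ−1)/(1+β(Kᵢ−1)) = 0.
Check two-phase: ΣzᵢKᵢ = 1.9288 > 1 and Σzᵢ/Kᵢ = 1.4169 > 1, so g(0) = 0.9288 > 0 and g(1) = -0.4169 < 0.
Newton iteration, β⁰ = 0.37:
  β = 0.3700: g = 0.31689, g' = -1.0609 → β = 0.6687
  β = 0.6687: g = 0.02863, g' = -0.9717 → β = 0.6982
  β = 0.6982: g = -0.00037, g' = -0.9979 → β = 0.6978
Converged at β = 0.6978.
Then V = β·F = 0.6978·51.7 = 36.1 mol/h and L = F − V = 15.6 mol/h.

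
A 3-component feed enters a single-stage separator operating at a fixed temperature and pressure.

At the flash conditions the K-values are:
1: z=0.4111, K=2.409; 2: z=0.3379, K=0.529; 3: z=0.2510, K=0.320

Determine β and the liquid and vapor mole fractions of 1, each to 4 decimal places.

β = 0.3108, x_1 = 0.2859, y_1 = 0.6888

Material balance + equilibrium reduce to Σ zᵢ(Kᵢ−1)/(1+β(Kᵢ−1)) = 0.
Check two-phase: ΣzᵢKᵢ = 1.2494 > 1 and Σzᵢ/Kᵢ = 1.5938 > 1, so g(0) = 0.2494 > 0 and g(1) = -0.5938 < 0.
Newton–Raphson from β = 0.6:
  β = 0.6000: g = -0.19627, g' = -0.7165 → β = 0.3261
  β = 0.3261: g = -0.01043, g' = -0.6794 → β = 0.3107
  β = 0.3107: g = 0.00004, g' = -0.6842 → β = 0.3108
Converged at β = 0.3108.
Compositions from xᵢ = zᵢ/(1+β(Kᵢ−1)), yᵢ = Kᵢxᵢ:
  1: x = 0.2859, y = 0.6888
  2: x = 0.3958, y = 0.2094
  3: x = 0.3183, y = 0.1018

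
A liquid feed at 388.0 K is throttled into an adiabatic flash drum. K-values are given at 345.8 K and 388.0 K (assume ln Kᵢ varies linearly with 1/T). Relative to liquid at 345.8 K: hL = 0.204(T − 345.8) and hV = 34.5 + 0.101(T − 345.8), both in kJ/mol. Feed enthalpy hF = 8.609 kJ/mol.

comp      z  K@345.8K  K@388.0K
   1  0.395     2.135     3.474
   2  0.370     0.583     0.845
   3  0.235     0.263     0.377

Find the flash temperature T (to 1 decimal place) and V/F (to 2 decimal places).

T = 348.4 K, V/F = 0.24

Adiabatic flash: solve Rachford–Rice at each trial T, then check hF = ψ·hV(T) + (1−ψ)·hL(T).
  T = 345.8 K: K = (2.135, 0.583, 0.263), RR gives ψ = 0.190, H_out = 6.545 kJ/mol
  T = 388.0 K: K = (3.474, 0.845, 0.377), RR gives ψ = 0.754, H_out = 31.345 kJ/mol
  T = 366.9 K: K = (2.762, 0.709, 0.318), RR gives ψ = 0.502, H_out = 20.522 kJ/mol
  T = 356.4 K: K = (2.439, 0.645, 0.290), RR gives ψ = 0.360, H_out = 14.185 kJ/mol
  T = 351.1 K: K = (2.284, 0.614, 0.276), RR gives ψ = 0.279, H_out = 10.570 kJ/mol
  T = 348.5 K: K = (2.210, 0.599, 0.270), RR gives ψ = 0.237, H_out = 8.655 kJ/mol
  T = 347.1 K: K = (2.171, 0.590, 0.266), RR gives ψ = 0.213, H_out = 7.578 kJ/mol
Linear interpolation between T = 347.1 (H_out = 7.578) and T = 348.5 (H_out = 8.655) on hF = 8.609 gives T ≈ 348.4 K, at which ψ = 0.24.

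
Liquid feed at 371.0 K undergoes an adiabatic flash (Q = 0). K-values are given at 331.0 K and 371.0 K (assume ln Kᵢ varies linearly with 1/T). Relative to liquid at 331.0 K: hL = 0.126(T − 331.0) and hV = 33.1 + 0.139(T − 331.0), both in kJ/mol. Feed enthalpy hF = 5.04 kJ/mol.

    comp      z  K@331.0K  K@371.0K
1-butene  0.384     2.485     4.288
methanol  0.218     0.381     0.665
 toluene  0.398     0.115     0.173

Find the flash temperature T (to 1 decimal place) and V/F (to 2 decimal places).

Adiabatic flash: solve Rachford–Rice at each trial T, then check hF = ψ·hV(T) + (1−ψ)·hL(T).
  T = 331.0 K: K = (2.485, 0.381, 0.115), RR gives ψ = 0.070, H_out = 2.317 kJ/mol
  T = 371.0 K: K = (4.288, 0.665, 0.173), RR gives ψ = 0.378, H_out = 17.760 kJ/mol
  T = 351.0 K: K = (3.315, 0.511, 0.143), RR gives ψ = 0.256, H_out = 11.044 kJ/mol
  T = 341.0 K: K = (2.883, 0.443, 0.129), RR gives ψ = 0.175, H_out = 7.076 kJ/mol
  T = 336.0 K: K = (2.679, 0.411, 0.122), RR gives ψ = 0.126, H_out = 4.825 kJ/mol
  T = 338.5 K: K = (2.780, 0.427, 0.125), RR gives ψ = 0.152, H_out = 5.978 kJ/mol
  T = 337.2 K: K = (2.727, 0.419, 0.123), RR gives ψ = 0.139, H_out = 5.386 kJ/mol
Linear interpolation between T = 336.0 (H_out = 4.825) and T = 337.2 (H_out = 5.386) on hF = 5.04 gives T ≈ 336.5 K, at which ψ = 0.13.

T = 336.5 K, V/F = 0.13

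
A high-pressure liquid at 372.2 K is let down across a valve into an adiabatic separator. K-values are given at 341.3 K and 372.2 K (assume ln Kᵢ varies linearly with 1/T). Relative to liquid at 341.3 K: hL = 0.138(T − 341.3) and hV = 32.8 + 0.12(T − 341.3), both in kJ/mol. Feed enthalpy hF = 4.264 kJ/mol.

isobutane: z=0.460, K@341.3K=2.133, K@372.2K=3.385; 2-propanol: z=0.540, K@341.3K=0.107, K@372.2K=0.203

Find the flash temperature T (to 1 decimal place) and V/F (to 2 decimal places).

Adiabatic flash: solve Rachford–Rice at each trial T, then check hF = ψ·hV(T) + (1−ψ)·hL(T).
  T = 341.3 K: K = (2.133, 0.107), RR gives ψ = 0.039, H_out = 1.263 kJ/mol
  T = 372.2 K: K = (3.385, 0.203), RR gives ψ = 0.351, H_out = 15.574 kJ/mol
  T = 356.8 K: K = (2.716, 0.150), RR gives ψ = 0.226, H_out = 9.497 kJ/mol
  T = 349.1 K: K = (2.415, 0.127), RR gives ψ = 0.145, H_out = 5.827 kJ/mol
  T = 345.2 K: K = (2.271, 0.117), RR gives ψ = 0.096, H_out = 3.682 kJ/mol
  T = 347.1 K: K = (2.341, 0.122), RR gives ψ = 0.121, H_out = 4.757 kJ/mol
Linear interpolation between T = 345.2 (H_out = 3.682) and T = 347.1 (H_out = 4.757) on hF = 4.264 gives T ≈ 346.2 K, at which ψ = 0.11.

T = 346.2 K, V/F = 0.11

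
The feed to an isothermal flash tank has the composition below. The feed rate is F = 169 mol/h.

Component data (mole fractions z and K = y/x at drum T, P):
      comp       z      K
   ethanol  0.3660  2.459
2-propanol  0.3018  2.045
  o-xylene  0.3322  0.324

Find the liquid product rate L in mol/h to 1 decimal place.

Newton iteration, V/F⁰ = 0.68:
  V/F = 0.6800: g = 0.03680, g' = -0.8289 → V/F = 0.7244
  V/F = 0.7244: g = -0.00095, g' = -0.8739 → V/F = 0.7233
Converged at V/F = 0.7233.
Then V = V/F·F = 0.7233·169 = 122.2 mol/h and L = F − V = 46.8 mol/h.

L = 46.8 mol/h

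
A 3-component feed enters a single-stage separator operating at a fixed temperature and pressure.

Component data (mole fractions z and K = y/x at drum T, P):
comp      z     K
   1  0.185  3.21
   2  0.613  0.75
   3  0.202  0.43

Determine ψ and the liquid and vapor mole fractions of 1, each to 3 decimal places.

Rachford–Rice: g(ψ) = Σ zᵢ(Kᵢ−1)/(1+ψ(Kᵢ−1)) = 0.
Check two-phase: ΣzᵢKᵢ = 1.140 > 1 and Σzᵢ/Kᵢ = 1.345 > 1, so g(0) = 0.140 > 0 and g(1) = -0.345 < 0.
Newton–Raphson from ψ = 0.5:
  ψ = 0.500: g = -0.1419, g' = -0.382 → ψ = 0.129
  ψ = 0.129: g = 0.0357, g' = -0.665 → ψ = 0.182
  ψ = 0.182: g = 0.0023, g' = -0.583 → ψ = 0.186
Converged at ψ = 0.186.
Compositions from xᵢ = zᵢ/(1+ψ(Kᵢ−1)), yᵢ = Kᵢxᵢ:
  1: x = 0.131, y = 0.421
  2: x = 0.643, y = 0.482
  3: x = 0.226, y = 0.097

ψ = 0.186, x_1 = 0.131, y_1 = 0.421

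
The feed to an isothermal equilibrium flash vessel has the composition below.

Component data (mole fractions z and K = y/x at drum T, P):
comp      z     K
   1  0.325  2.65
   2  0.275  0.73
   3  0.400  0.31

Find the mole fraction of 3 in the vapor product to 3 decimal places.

Newton iteration, β⁰ = 0.64:
  β = 0.640: g = -0.3232, g' = -0.849 → β = 0.259
  β = 0.259: g = -0.0405, g' = -0.740 → β = 0.205
  β = 0.205: g = 0.0009, g' = -0.775 → β = 0.206
Converged at β = 0.206.
Compositions from xᵢ = zᵢ/(1+β(Kᵢ−1)), yᵢ = Kᵢxᵢ:
  1: x = 0.243, y = 0.643
  2: x = 0.291, y = 0.213
  3: x = 0.466, y = 0.145

y_3 = 0.145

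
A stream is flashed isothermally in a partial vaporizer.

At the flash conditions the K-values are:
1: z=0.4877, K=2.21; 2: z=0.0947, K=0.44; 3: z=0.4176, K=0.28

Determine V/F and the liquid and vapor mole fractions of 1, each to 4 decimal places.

V/F = 0.2817, x_1 = 0.3637, y_1 = 0.8039

Material balance + equilibrium reduce to Σ zᵢ(Kᵢ−1)/(1+V/F(Kᵢ−1)) = 0.
Check two-phase: ΣzᵢKᵢ = 1.2364 > 1 and Σzᵢ/Kᵢ = 1.9273 > 1, so g(0) = 0.2364 > 0 and g(1) = -0.9273 < 0.
Newton iteration, V/F⁰ = 0.5:
  V/F = 0.5000: g = -0.17578, g' = -0.8630 → V/F = 0.2963
  V/F = 0.2963: g = -0.01142, g' = -0.7794 → V/F = 0.2817
Converged at V/F = 0.2817.
Compositions from xᵢ = zᵢ/(1+V/F(Kᵢ−1)), yᵢ = Kᵢxᵢ:
  1: x = 0.3637, y = 0.8039
  2: x = 0.1124, y = 0.0495
  3: x = 0.5238, y = 0.1467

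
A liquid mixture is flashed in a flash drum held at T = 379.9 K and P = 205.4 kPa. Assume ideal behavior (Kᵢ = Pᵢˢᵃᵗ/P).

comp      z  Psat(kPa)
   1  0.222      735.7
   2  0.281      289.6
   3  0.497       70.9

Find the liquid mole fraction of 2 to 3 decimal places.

Raoult's law: Kᵢ = Pᵢˢᵃᵗ/P = Pᵢˢᵃᵗ/205.4.
  K_1 = 735.7/205.4 = 3.58179, K_2 = 289.6/205.4 = 1.40993, K_3 = 70.9/205.4 = 0.34518
Material balance + equilibrium reduce to Σ zᵢ(Kᵢ−1)/(1+ψ(Kᵢ−1)) = 0.
g(0) = ΣzᵢKᵢ − 1 = 0.363 and g(1) = 1 − Σzᵢ/Kᵢ = -0.701, so a root lies in (0, 1).
Newton iteration, ψ⁰ = 0.67:
  ψ = 0.670: g = -0.2795, g' = -0.904 → ψ = 0.361
  ψ = 0.361: g = -0.0291, g' = -0.798 → ψ = 0.324
  ψ = 0.324: g = 0.0004, g' = -0.819 → ψ = 0.325
Converged at ψ = 0.325.
Compositions from xᵢ = zᵢ/(1+ψ(Kᵢ−1)), yᵢ = Kᵢxᵢ:
  1: x = 0.121, y = 0.432
  2: x = 0.248, y = 0.350
  3: x = 0.631, y = 0.218

x_2 = 0.248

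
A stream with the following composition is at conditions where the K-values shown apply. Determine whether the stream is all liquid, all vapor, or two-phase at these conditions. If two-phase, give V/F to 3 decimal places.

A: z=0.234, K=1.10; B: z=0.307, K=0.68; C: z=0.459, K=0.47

all liquid

ΣzᵢKᵢ = 0.682; Σzᵢ/Kᵢ = 1.641.
Since ΣzᵢKᵢ < 1 the mixture is below its bubble point — single liquid phase.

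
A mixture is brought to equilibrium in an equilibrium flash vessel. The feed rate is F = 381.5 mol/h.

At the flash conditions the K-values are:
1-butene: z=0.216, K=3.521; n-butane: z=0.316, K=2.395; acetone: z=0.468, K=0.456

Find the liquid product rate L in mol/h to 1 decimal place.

L = 109.6 mol/h

Rachford–Rice: g(ψ) = Σ zᵢ(Kᵢ−1)/(1+ψ(Kᵢ−1)) = 0.
Feasibility: ΣzᵢKᵢ = 1.731, Σzᵢ/Kᵢ = 1.220 — both > 1, two phases present.
Newton–Raphson from ψ = 0.5:
  ψ = 0.500: g = 0.1509, g' = -0.743 → ψ = 0.703
  ψ = 0.703: g = 0.0068, g' = -0.699 → ψ = 0.713
Converged at ψ = 0.713.
Then V = ψ·F = 0.7126·381.5 = 271.9 mol/h and L = F − V = 109.6 mol/h.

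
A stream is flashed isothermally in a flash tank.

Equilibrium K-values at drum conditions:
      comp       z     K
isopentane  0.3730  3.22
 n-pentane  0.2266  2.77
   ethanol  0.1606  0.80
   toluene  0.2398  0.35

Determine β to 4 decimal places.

β = 0.9175

Rachford–Rice: g(β) = Σ zᵢ(Kᵢ−1)/(1+β(Kᵢ−1)) = 0.
g(0) = ΣzᵢKᵢ − 1 = 1.0412 and g(1) = 1 − Σzᵢ/Kᵢ = -0.0835, so a root lies in (0, 1).
Newton iteration, β⁰ = 0.5:
  β = 0.5000: g = 0.33861, g' = -0.8430 → β = 0.9017
  β = 0.9017: g = 0.01460, g' = -0.9103 → β = 0.9177
  β = 0.9177: g = -0.00019, g' = -0.9343 → β = 0.9175
Converged at β = 0.9175.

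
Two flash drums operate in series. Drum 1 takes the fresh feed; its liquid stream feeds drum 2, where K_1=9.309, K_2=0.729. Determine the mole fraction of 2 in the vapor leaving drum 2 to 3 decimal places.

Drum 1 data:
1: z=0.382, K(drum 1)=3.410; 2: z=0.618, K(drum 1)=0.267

Drum 1:
Material balance + equilibrium reduce to Σ zᵢ(Kᵢ−1)/(1+ψ₁(Kᵢ−1)) = 0.
g(0) = ΣzᵢKᵢ − 1 = 0.468 and g(1) = 1 − Σzᵢ/Kᵢ = -1.427, so a root lies in (0, 1).
Iterate (Newton) starting at ψ₁ = 0.37:
  ψ₁ = 0.370: g = -0.1349, g' = -1.245 → ψ₁ = 0.262
  ψ₁ = 0.262: g = 0.0041, g' = -1.343 → ψ₁ = 0.265
Converged at ψ₁ = 0.265.
Drum-1 compositions:
  1: x = 0.233, y = 0.795
  2: x = 0.767, y = 0.205
Drum-2 feed = drum-1 liquid: z₂ = (0.2332, 0.7668).
Drum 2:
Newton iteration, ψ₂⁰ = 0.47:
  ψ₂ = 0.470: g = 0.1569, g' = -0.743 → ψ₂ = 0.681
  ψ₂ = 0.681: g = 0.0361, g' = -0.448 → ψ₂ = 0.762
  ψ₂ = 0.762: g = 0.0025, g' = -0.389 → ψ₂ = 0.768
Converged at ψ₂ = 0.768.
  1: x = 0.032, y = 0.294
  2: x = 0.968, y = 0.706

y_2 (drum 2) = 0.706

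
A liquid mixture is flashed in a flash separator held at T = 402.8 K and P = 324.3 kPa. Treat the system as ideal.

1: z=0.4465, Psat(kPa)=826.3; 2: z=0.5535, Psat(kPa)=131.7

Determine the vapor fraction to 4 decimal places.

ψ = 0.3942

Raoult's law: Kᵢ = Pᵢˢᵃᵗ/P = Pᵢˢᵃᵗ/324.3.
  K_1 = 826.3/324.3 = 2.547949, K_2 = 131.7/324.3 = 0.406105
Rachford–Rice: g(ψ) = Σ zᵢ(Kᵢ−1)/(1+ψ(Kᵢ−1)) = 0.
Check two-phase: ΣzᵢKᵢ = 1.3624 > 1 and Σzᵢ/Kᵢ = 1.5382 > 1, so g(0) = 0.3624 > 0 and g(1) = -0.5382 < 0.
Iterate (Newton) starting at ψ = 0.5:
  ψ = 0.5000: g = -0.07795, g' = -0.7349 → ψ = 0.3939
  ψ = 0.3939: g = 0.00023, g' = -0.7455 → ψ = 0.3942
Converged at ψ = 0.3942.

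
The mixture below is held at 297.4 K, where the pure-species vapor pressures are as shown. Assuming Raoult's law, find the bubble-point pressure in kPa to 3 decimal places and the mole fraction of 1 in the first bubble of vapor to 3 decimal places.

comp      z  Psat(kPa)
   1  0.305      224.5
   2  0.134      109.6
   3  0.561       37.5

At the bubble point ψ → 0, so ΣzᵢKᵢ = 1 with Kᵢ = Pᵢˢᵃᵗ/P ⇒ P = ΣzᵢPᵢˢᵃᵗ.
P = 0.305·224.5 + 0.134·109.6 + 0.561·37.5 = 104.196 kPa
yᵢ = zᵢPᵢˢᵃᵗ/P ⇒ y_1 = 0.305·224.5/104.196 = 0.657

Pbub = 104.196 kPa, y_1 = 0.657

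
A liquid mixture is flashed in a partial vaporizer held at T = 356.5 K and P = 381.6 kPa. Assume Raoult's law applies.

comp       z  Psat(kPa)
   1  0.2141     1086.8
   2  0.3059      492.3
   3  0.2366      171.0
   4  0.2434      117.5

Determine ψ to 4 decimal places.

Raoult's law: Kᵢ = Pᵢˢᵃᵗ/P = Pᵢˢᵃᵗ/381.6.
  K_1 = 1086.8/381.6 = 2.848008, K_2 = 492.3/381.6 = 1.290094, K_3 = 171.0/381.6 = 0.448113, K_4 = 117.5/381.6 = 0.307914
Material balance + equilibrium reduce to Σ zᵢ(Kᵢ−1)/(1+ψ(Kᵢ−1)) = 0.
Check two-phase: ΣzᵢKᵢ = 1.1854 > 1 and Σzᵢ/Kᵢ = 1.6308 > 1, so g(0) = 0.1854 > 0 and g(1) = -0.6308 < 0.
Iterate (Newton) starting at ψ = 0.69:
  ψ = 0.6900: g = -0.28546, g' = -0.7742 → ψ = 0.3213
  ψ = 0.3213: g = -0.04591, g' = -0.6087 → ψ = 0.2459
  ψ = 0.2459: g = 0.00081, g' = -0.6339 → ψ = 0.2471
Converged at ψ = 0.2471.

ψ = 0.2471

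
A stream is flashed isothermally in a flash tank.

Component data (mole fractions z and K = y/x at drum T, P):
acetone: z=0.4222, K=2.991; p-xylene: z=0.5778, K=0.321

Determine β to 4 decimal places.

Material balance + equilibrium reduce to Σ zᵢ(Kᵢ−1)/(1+β(Kᵢ−1)) = 0.
Check two-phase: ΣzᵢKᵢ = 1.4483 > 1 and Σzᵢ/Kᵢ = 1.9412 > 1, so g(0) = 0.4483 > 0 and g(1) = -0.9412 < 0.
Binary case is linear: z₁(K₁−1)(1+β(K₂−1)) + z₂(K₂−1)(1+β(K₁−1)) = 0
⇒ β = [z₁(K₁−1)+z₂(K₂−1)] / [−(K₁−1)(K₂−1)] = 0.44827/1.35189 = 0.3316

β = 0.3316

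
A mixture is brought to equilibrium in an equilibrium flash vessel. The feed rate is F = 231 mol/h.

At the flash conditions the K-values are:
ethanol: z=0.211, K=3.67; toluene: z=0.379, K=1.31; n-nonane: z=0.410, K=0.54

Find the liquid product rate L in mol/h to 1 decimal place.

Material balance + equilibrium reduce to Σ zᵢ(Kᵢ−1)/(1+ψ(Kᵢ−1)) = 0.
Check two-phase: ΣzᵢKᵢ = 1.492 > 1 and Σzᵢ/Kᵢ = 1.106 > 1, so g(0) = 0.492 > 0 and g(1) = -0.106 < 0.
Newton–Raphson from ψ = 0.66:
  ψ = 0.660: g = 0.0307, g' = -0.401 → ψ = 0.736
  ψ = 0.736: g = 0.0003, g' = -0.394 → ψ = 0.737
Converged at ψ = 0.737.
Then V = ψ·F = 0.7373·231 = 170.3 mol/h and L = F − V = 60.7 mol/h.

L = 60.7 mol/h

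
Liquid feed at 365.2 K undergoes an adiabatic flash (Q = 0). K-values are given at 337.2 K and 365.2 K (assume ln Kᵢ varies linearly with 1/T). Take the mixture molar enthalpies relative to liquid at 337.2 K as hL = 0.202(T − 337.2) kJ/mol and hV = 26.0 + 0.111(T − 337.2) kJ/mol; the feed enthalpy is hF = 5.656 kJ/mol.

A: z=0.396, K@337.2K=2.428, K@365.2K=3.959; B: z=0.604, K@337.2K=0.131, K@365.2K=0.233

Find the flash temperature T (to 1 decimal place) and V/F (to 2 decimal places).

T = 346.5 K, V/F = 0.15

Adiabatic flash: solve Rachford–Rice at each trial T, then check hF = ψ·hV(T) + (1−ψ)·hL(T).
  T = 337.2 K: K = (2.428, 0.131), RR gives ψ = 0.033, H_out = 0.851 kJ/mol
  T = 365.2 K: K = (3.959, 0.233), RR gives ψ = 0.312, H_out = 12.977 kJ/mol
  T = 351.2 K: K = (3.131, 0.177), RR gives ψ = 0.198, H_out = 7.712 kJ/mol
  T = 344.2 K: K = (2.764, 0.153), RR gives ψ = 0.125, H_out = 4.583 kJ/mol
  T = 347.7 K: K = (2.944, 0.164), RR gives ψ = 0.163, H_out = 6.206 kJ/mol
  T = 345.9 K: K = (2.850, 0.158), RR gives ψ = 0.144, H_out = 5.388 kJ/mol
Linear interpolation between T = 345.9 (H_out = 5.388) and T = 347.7 (H_out = 6.206) on hF = 5.656 gives T ≈ 346.5 K, at which ψ = 0.15.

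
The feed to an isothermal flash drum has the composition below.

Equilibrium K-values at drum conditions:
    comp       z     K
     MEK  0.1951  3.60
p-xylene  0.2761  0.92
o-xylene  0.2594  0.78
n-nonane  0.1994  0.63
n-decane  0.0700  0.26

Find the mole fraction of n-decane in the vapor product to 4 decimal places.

y_n-decane = 0.0260

Newton–Raphson from ψ = 0.5:
  ψ = 0.5000: g = -0.03933, g' = -0.4048 → ψ = 0.4028
  ψ = 0.4028: g = 0.00182, g' = -0.4471 → ψ = 0.4069
Converged at ψ = 0.4069.
Compositions from xᵢ = zᵢ/(1+ψ(Kᵢ−1)), yᵢ = Kᵢxᵢ:
  MEK: x = 0.0948, y = 0.3413
  p-xylene: x = 0.2854, y = 0.2626
  o-xylene: x = 0.2849, y = 0.2222
  n-nonane: x = 0.2347, y = 0.1479
  n-decane: x = 0.1002, y = 0.0260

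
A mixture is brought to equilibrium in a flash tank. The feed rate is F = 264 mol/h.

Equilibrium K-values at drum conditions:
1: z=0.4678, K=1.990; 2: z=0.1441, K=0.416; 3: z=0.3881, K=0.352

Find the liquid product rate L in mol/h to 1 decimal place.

Newton–Raphson from V/F = 0.31:
  V/F = 0.3100: g = -0.06310, g' = -0.5969 → V/F = 0.2043
  V/F = 0.2043: g = -0.00020, g' = -0.5971 → V/F = 0.2040
Converged at V/F = 0.2040.
Then V = V/F·F = 0.2040·264 = 53.8 mol/h and L = F − V = 210.2 mol/h.

L = 210.2 mol/h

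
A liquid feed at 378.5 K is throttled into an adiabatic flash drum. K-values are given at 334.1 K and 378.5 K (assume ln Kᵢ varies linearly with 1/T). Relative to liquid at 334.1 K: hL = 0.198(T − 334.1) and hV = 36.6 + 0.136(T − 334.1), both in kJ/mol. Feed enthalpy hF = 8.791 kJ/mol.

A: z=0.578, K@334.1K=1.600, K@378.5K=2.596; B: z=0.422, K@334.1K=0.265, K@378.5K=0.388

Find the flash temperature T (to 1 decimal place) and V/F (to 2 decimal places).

T = 339.8 K, V/F = 0.21

Adiabatic flash: solve Rachford–Rice at each trial T, then check hF = ψ·hV(T) + (1−ψ)·hL(T).
  T = 334.1 K: K = (1.600, 0.265), RR gives ψ = 0.083, H_out = 3.040 kJ/mol
  T = 378.5 K: K = (2.596, 0.388), RR gives ψ = 0.680, H_out = 31.808 kJ/mol
  T = 356.3 K: K = (2.069, 0.324), RR gives ψ = 0.461, H_out = 20.630 kJ/mol
  T = 345.2 K: K = (1.827, 0.294), RR gives ψ = 0.309, H_out = 13.281 kJ/mol
  T = 339.6 K: K = (1.711, 0.279), RR gives ψ = 0.208, H_out = 8.636 kJ/mol
  T = 342.4 K: K = (1.768, 0.287), RR gives ψ = 0.261, H_out = 11.064 kJ/mol
  T = 341.0 K: K = (1.739, 0.283), RR gives ψ = 0.235, H_out = 9.879 kJ/mol
Linear interpolation between T = 339.6 (H_out = 8.636) and T = 341.0 (H_out = 9.879) on hF = 8.791 gives T ≈ 339.8 K, at which ψ = 0.21.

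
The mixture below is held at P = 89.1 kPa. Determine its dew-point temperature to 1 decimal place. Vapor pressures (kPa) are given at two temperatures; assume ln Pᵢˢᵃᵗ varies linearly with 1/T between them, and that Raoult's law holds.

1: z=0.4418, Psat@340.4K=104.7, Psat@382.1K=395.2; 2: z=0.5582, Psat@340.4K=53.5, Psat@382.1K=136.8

T = 350.1 K

Dew-point temperature: Σzᵢ·P/Pᵢˢᵃᵗ(T) = 1. Interpolate ln Pᵢˢᵃᵗ = aᵢ + bᵢ/T.
  T = 340.4 K: ΣzᵢP/Pᵢˢᵃᵗ = 1.3056
  T = 382.1 K: ΣzᵢP/Pᵢˢᵃᵗ = 0.4632
  T = 361.2 K: ΣzᵢP/Pᵢˢᵃᵗ = 0.7530
  T = 350.8 K: ΣzᵢP/Pᵢˢᵃᵗ = 0.9825
  T = 345.6 K: ΣzᵢP/Pᵢˢᵃᵗ = 1.1298
  T = 348.2 K: ΣzᵢP/Pᵢˢᵃᵗ = 1.0529
  T = 349.5 K: ΣzᵢP/Pᵢˢᵃᵗ = 1.0169
Interpolating between 349.5 K and 350.8 K gives T ≈ 350.1 K.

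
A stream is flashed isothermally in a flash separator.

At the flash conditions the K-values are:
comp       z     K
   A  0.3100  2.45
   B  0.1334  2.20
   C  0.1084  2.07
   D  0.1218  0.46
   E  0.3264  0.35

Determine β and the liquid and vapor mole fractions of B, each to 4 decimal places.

Let β = V/F and solve Σ zᵢ(Kᵢ−1)/(1+β(Kᵢ−1)) = 0.
g(0) = ΣzᵢKᵢ − 1 = 0.4476 and g(1) = 1 − Σzᵢ/Kᵢ = -0.4369, so a root lies in (0, 1).
Newton iteration, β⁰ = 0.5:
  β = 0.5000: g = 0.03178, g' = -0.7161 → β = 0.5444
  β = 0.5444: g = -0.00017, g' = -0.7250 → β = 0.5441
Converged at β = 0.5441.
Compositions from xᵢ = zᵢ/(1+β(Kᵢ−1)), yᵢ = Kᵢxᵢ:
  A: x = 0.1733, y = 0.4245
  B: x = 0.0807, y = 0.1775
  C: x = 0.0685, y = 0.1418
  D: x = 0.1725, y = 0.0793
  E: x = 0.5050, y = 0.1768

β = 0.5441, x_B = 0.0807, y_B = 0.1775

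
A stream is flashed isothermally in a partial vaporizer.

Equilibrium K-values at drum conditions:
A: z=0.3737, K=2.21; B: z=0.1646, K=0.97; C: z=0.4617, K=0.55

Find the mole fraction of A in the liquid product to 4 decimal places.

x_A = 0.2288

Rachford–Rice: g(V/F) = Σ zᵢ(Kᵢ−1)/(1+V/F(Kᵢ−1)) = 0.
g(0) = ΣzᵢKᵢ − 1 = 0.2395 and g(1) = 1 − Σzᵢ/Kᵢ = -0.1782, so a root lies in (0, 1).
Newton–Raphson from V/F = 0.5:
  V/F = 0.5000: g = 0.00863, g' = -0.3682 → V/F = 0.5234
  V/F = 0.5234: g = 0.00004, g' = -0.3652 → V/F = 0.5235
Converged at V/F = 0.5235.
Compositions from xᵢ = zᵢ/(1+V/F(Kᵢ−1)), yᵢ = Kᵢxᵢ:
  A: x = 0.2288, y = 0.5056
  B: x = 0.1672, y = 0.1622
  C: x = 0.6040, y = 0.3322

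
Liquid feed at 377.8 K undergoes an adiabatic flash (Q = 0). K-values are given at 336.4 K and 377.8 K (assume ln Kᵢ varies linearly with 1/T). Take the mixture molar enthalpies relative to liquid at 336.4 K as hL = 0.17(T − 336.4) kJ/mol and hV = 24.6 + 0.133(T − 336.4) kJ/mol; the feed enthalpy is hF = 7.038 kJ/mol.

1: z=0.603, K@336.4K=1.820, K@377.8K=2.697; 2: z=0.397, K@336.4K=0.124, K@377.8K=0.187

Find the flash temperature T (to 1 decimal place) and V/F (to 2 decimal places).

T = 340.9 K, V/F = 0.26

Adiabatic flash: solve Rachford–Rice at each trial T, then check hF = ψ·hV(T) + (1−ψ)·hL(T).
  T = 336.4 K: K = (1.820, 0.124), RR gives ψ = 0.204, H_out = 5.024 kJ/mol
  T = 377.8 K: K = (2.697, 0.187), RR gives ψ = 0.508, H_out = 18.751 kJ/mol
  T = 357.1 K: K = (2.241, 0.154), RR gives ψ = 0.393, H_out = 12.884 kJ/mol
  T = 346.8 K: K = (2.027, 0.139), RR gives ψ = 0.314, H_out = 9.360 kJ/mol
  T = 341.6 K: K = (1.922, 0.131), RR gives ψ = 0.264, H_out = 7.319 kJ/mol
  T = 339.0 K: K = (1.871, 0.128), RR gives ψ = 0.235, H_out = 6.208 kJ/mol
  T = 340.3 K: K = (1.896, 0.129), RR gives ψ = 0.250, H_out = 6.772 kJ/mol
Linear interpolation between T = 340.3 (H_out = 6.772) and T = 341.6 (H_out = 7.319) on hF = 7.038 gives T ≈ 340.9 K, at which ψ = 0.26.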